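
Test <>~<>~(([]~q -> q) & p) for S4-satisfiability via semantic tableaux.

Satisfiable (open branch found)

1. <>~<>~(([]~q -> q) & p), u
2. ~<>~(([]~q -> q) & p), v
3. ([]~q -> q) & p, v
4. []~q -> q, v
5. p, v
6. q, v
Accessibility: uRu, uRv, vRv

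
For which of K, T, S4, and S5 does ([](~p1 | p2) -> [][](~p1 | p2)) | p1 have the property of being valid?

S4, S5

T-tableau for the negation ~(([](~p1 | p2) -> [][](~p1 | p2)) | p1):
1. ~(([](~p1 | p2) -> [][](~p1 | p2)) | p1), 0
2. ~([](~p1 | p2) -> [][](~p1 | p2)), 0   [~|-rule on 1]
3. ~p1, 0   [~|-rule on 1]
4. [](~p1 | p2), 0   [~->-rule on 2]
5. ~[][](~p1 | p2), 0   [~->-rule on 2]
6. ~p1 | p2, 0   [[]-rule on 4 via 0R0]
7. p2, 0   [|-rule on 6 (branches; this branch)]
8. ~[](~p1 | p2), 1   [~[]-rule on 5: fresh world 1, 0R1]
9. ~p1 | p2, 1   [[]-rule on 4 via 0R1]
10. p2, 1   [|-rule on 9 (branches; this branch)]
11. ~(~p1 | p2), 2   [~[]-rule on 8: fresh world 2, 1R2]
12. p1, 2   [~|-rule on 11]
13. ~p2, 2   [~|-rule on 11]
Accessibility: 0R0, 0R1, 1R1, 1R2, 2R2
Complete open branch: countermodel on a T-frame, so not valid in T, nor in K (the same frame is also a K-frame).
S4-tableau for the negation ~(([](~p1 | p2) -> [][](~p1 | p2)) | p1):
1. ~(([](~p1 | p2) -> [][](~p1 | p2)) | p1), 0
2. ~([](~p1 | p2) -> [][](~p1 | p2)), 0   [~|-rule on 1]
3. ~p1, 0   [~|-rule on 1]
4. [](~p1 | p2), 0   [~->-rule on 2]
5. ~[][](~p1 | p2), 0   [~->-rule on 2]
6. ~p1 | p2, 0   [[]-rule on 4 via 0R0]
7. p2, 0   [|-rule on 6 (branches; this branch)]
8. ~[](~p1 | p2), 1   [~[]-rule on 5: fresh world 1, 0R1]
9. ~p1 | p2, 1   [[]-rule on 4 via 0R1]
10. p2, 1   [|-rule on 9 (branches; this branch)]
11. ~(~p1 | p2), 2   [~[]-rule on 8: fresh world 2, 1R2]
12. p1, 2   [~|-rule on 11]
13. ~p2, 2   [~|-rule on 11]
14. ~p1 | p2, 2   [[]-rule on 4 via 0R2]
15. p2, 2   [|-rule on 14 (branches; this branch)]
Accessibility: 0R0, 0R1, 0R2, 1R1, 1R2, 2R2
Branch closes: p2 and ~p2 both at 2.
Every branch closes (one shown): valid in S4, hence also in S5 (every theorem of S4 is a theorem of S5).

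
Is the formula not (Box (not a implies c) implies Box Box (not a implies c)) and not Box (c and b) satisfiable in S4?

1. not (Box (not a implies c) implies Box Box (not a implies c)) and not Box (c and b), w0
2. not (Box (not a implies c) implies Box Box (not a implies c)), w0
3. not Box (c and b), w0
4. Box (not a implies c), w0
5. not Box Box (not a implies c), w0
6. not a implies c, w0
7. c, w0
8. not (c and b), w1
9. not a implies c, w1
10. not b, w1
11. c, w1
12. not Box (not a implies c), w2
13. not a implies c, w2
14. c, w2
15. not (not a implies c), w3
16. not a, w3
17. not c, w3
18. not a implies c, w3
19. c, w3
Accessibility: w0Rw0, w0Rw1, w0Rw2, w0Rw3, w1Rw1, w2Rw2, w2Rw3, w3Rw3
Branch closes: c and not c both at w3.
Every branch closes; the branch above is one of them.

No, unsatisfiable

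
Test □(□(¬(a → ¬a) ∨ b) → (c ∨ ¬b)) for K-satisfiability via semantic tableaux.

Satisfiable

1. □(□(¬(a → ¬a) ∨ b) → (c ∨ ¬b)), u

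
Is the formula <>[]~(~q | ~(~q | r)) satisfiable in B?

1. <>[]~(~q | ~(~q | r)), u
2. []~(~q | ~(~q | r)), v
3. ~(~q | ~(~q | r)), u
4. q, u
5. ~q | r, u
6. ~(~q | ~(~q | r)), v
7. q, v
8. ~q | r, v
9. r, u
10. r, v
Accessibility: uRu, uRv, vRu, vRv

Satisfiable (open branch found)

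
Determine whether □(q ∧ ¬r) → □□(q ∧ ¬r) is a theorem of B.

Not valid

Tableau for the negation ¬(□(q ∧ ¬r) → □□(q ∧ ¬r)):
1. ¬(□(q ∧ ¬r) → □□(q ∧ ¬r)), 0
2. □(q ∧ ¬r), 0
3. ¬□□(q ∧ ¬r), 0
4. q ∧ ¬r, 0
5. q, 0
6. ¬r, 0
7. ¬□(q ∧ ¬r), 1
8. q ∧ ¬r, 1
9. q, 1
10. ¬r, 1
11. ¬(q ∧ ¬r), 2
12. r, 2
Accessibility: 0R0, 0R1, 1R0, 1R1, 1R2, 2R1, 2R2
The negation has an open branch (countermodel exists).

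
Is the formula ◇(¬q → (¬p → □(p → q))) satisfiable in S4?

Satisfiable (open branch found)

1. ◇(¬q → (¬p → □(p → q))), 0
2. ¬q → (¬p → □(p → q)), 1   [◇-rule on 1: fresh world 1, 0R1]
3. ¬p → □(p → q), 1   [→-rule on 2 (branches; this branch)]
4. □(p → q), 1   [→-rule on 3 (branches; this branch)]
5. p → q, 1   [□-rule on 4 via 1R1]
6. q, 1   [→-rule on 5 (branches; this branch)]
Accessibility: 0R0, 0R1, 1R1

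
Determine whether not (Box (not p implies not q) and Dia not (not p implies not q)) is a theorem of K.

Valid

Tableau for the negation Box (not p implies not q) and Dia not (not p implies not q):
1. Box (not p implies not q) and Dia not (not p implies not q), 0
2. Box (not p implies not q), 0
3. Dia not (not p implies not q), 0
4. not (not p implies not q), 1
5. not p, 1
6. q, 1
7. not p implies not q, 1
8. not q, 1
Accessibility: 0R1
Branch closes: q and not q both at 1.
Every branch of the negation's tableau closes; the branch above is one of them.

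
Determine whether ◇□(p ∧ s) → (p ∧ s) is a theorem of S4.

Not valid

Tableau for the negation ¬(◇□(p ∧ s) → (p ∧ s)):
1. ¬(◇□(p ∧ s) → (p ∧ s)), 0
2. ◇□(p ∧ s), 0
3. ¬(p ∧ s), 0
4. ¬s, 0
5. □(p ∧ s), 1
6. p ∧ s, 1
7. p, 1
8. s, 1
Accessibility: 0R0, 0R1, 1R1
The negation has an open branch (countermodel exists).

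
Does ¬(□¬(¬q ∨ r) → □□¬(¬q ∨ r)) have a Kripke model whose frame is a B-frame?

1. ¬(□¬(¬q ∨ r) → □□¬(¬q ∨ r)), u
2. □¬(¬q ∨ r), u
3. ¬□□¬(¬q ∨ r), u
4. ¬(¬q ∨ r), u
5. q, u
6. ¬r, u
7. ¬□¬(¬q ∨ r), v
8. ¬(¬q ∨ r), v
9. q, v
10. ¬r, v
11. ¬q ∨ r, w
12. r, w
Accessibility: uRu, uRv, vRu, vRv, vRw, wRv, wRw

Satisfiable (open branch found)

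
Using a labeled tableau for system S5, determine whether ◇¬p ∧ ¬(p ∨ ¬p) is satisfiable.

1. ◇¬p ∧ ¬(p ∨ ¬p), 0
2. ◇¬p, 0   [∧-rule on 1]
3. ¬(p ∨ ¬p), 0   [∧-rule on 1]
4. ¬p, 0   [¬∨-rule on 3]
5. p, 0   [¬∨-rule on 3]
Accessibility: 0R0
Branch closes: p and ¬p both at 0.
(One branch shown.) All branches close.

No, unsatisfiable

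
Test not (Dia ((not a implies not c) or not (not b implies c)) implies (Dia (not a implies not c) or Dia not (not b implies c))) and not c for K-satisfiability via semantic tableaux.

No, unsatisfiable

1. not (Dia ((not a implies not c) or not (not b implies c)) implies (Dia (not a implies not c) or Dia not (not b implies c))) and not c, 0
2. not (Dia ((not a implies not c) or not (not b implies c)) implies (Dia (not a implies not c) or Dia not (not b implies c))), 0   [and-rule on 1]
3. not c, 0   [and-rule on 1]
4. Dia ((not a implies not c) or not (not b implies c)), 0   [neg-implies-rule on 2]
5. not (Dia (not a implies not c) or Dia not (not b implies c)), 0   [neg-implies-rule on 2]
6. not Dia (not a implies not c), 0   [neg-or-rule on 5]
7. not Dia not (not b implies c), 0   [neg-or-rule on 5]
8. (not a implies not c) or not (not b implies c), 1   [Dia-rule on 4: fresh world 1, 0R1]
9. not (not a implies not c), 1   [neg-Dia-rule on 6 via 0R1]
10. not a, 1   [neg-implies-rule on 9]
11. c, 1   [neg-implies-rule on 9]
12. not b implies c, 1   [neg-Dia-rule on 7 via 0R1]
13. not a implies not c, 1   [or-rule on 8 (branches; this branch)]
14. not c, 1   [implies-rule on 13 (branches; this branch)]
Accessibility: 0R1
Branch closes: c and not c both at 1.
Every branch closes; the branch above is one of them.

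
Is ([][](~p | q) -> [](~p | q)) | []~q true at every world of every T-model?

Tableau for the negation ~(([][](~p | q) -> [](~p | q)) | []~q):
1. ~(([][](~p | q) -> [](~p | q)) | []~q), 0
2. ~([][](~p | q) -> [](~p | q)), 0
3. ~[]~q, 0
4. [][](~p | q), 0
5. ~[](~p | q), 0
6. [](~p | q), 0
7. ~p | q, 0
8. q, 0
9. q, 1
10. [](~p | q), 1
11. ~p | q, 1
12. ~(~p | q), 2
13. p, 2
14. ~q, 2
15. [](~p | q), 2
16. ~p | q, 2
17. q, 2
Accessibility: 0R0, 0R1, 0R2, 1R1, 2R2
Branch closes: q and ~q both at 2.
All branches of the negation close; one closing branch shown above.

Valid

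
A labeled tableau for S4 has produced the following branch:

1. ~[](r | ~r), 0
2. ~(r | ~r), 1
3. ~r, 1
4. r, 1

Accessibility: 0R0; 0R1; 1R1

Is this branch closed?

Both r and ~r appear at 1.

Closed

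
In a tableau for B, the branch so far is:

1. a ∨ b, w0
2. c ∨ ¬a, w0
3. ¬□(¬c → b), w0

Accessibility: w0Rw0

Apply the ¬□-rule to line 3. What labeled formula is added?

a fresh world w1 with w0Rw1, and ¬(¬c → b) at w1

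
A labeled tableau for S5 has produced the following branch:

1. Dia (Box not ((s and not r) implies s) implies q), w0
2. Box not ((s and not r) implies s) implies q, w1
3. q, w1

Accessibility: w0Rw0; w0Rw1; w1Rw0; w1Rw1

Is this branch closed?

No atom appears with both signs at the same world.

No, open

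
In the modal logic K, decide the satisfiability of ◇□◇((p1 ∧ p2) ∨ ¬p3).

1. ◇□◇((p1 ∧ p2) ∨ ¬p3), w0
2. □◇((p1 ∧ p2) ∨ ¬p3), w1   [◇-rule on 1: fresh world w1, w0Rw1]
Accessibility: w0Rw1

Yes, satisfiable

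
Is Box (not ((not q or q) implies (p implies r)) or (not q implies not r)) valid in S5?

No, not valid

Tableau for the negation not Box (not ((not q or q) implies (p implies r)) or (not q implies not r)):
1. not Box (not ((not q or q) implies (p implies r)) or (not q implies not r)), u
2. not (not ((not q or q) implies (p implies r)) or (not q implies not r)), v
3. (not q or q) implies (p implies r), v
4. not (not q implies not r), v
5. not q, v
6. r, v
7. p implies r, v
Accessibility: uRu, uRv, vRu, vRv
The negation has an open branch (countermodel exists).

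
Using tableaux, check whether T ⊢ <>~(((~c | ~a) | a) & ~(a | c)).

Invalid (countermodel exists)

Tableau for the negation ~<>~(((~c | ~a) | a) & ~(a | c)):
1. ~<>~(((~c | ~a) | a) & ~(a | c)), u
2. ((~c | ~a) | a) & ~(a | c), u
3. (~c | ~a) | a, u
4. ~(a | c), u
5. ~a, u
6. ~c, u
7. ~c | ~a, u
Accessibility: uRu
The negation has an open branch (countermodel exists).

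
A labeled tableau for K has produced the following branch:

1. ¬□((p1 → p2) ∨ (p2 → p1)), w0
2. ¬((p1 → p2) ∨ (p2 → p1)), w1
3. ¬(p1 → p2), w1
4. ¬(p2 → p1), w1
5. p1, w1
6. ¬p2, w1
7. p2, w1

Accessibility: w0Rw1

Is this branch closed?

Both p2 and ¬p2 appear at w1.

Yes, closed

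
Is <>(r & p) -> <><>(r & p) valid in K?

Tableau for the negation ~(<>(r & p) -> <><>(r & p)):
1. ~(<>(r & p) -> <><>(r & p)), 0
2. <>(r & p), 0
3. ~<><>(r & p), 0
4. r & p, 1
5. r, 1
6. p, 1
7. ~<>(r & p), 1
Accessibility: 0R1
The negation has an open branch (countermodel exists).

Invalid (countermodel exists)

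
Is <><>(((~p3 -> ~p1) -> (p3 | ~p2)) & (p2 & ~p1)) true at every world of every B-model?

No, not valid

Tableau for the negation ~<><>(((~p3 -> ~p1) -> (p3 | ~p2)) & (p2 & ~p1)):
1. ~<><>(((~p3 -> ~p1) -> (p3 | ~p2)) & (p2 & ~p1)), u
2. ~<>(((~p3 -> ~p1) -> (p3 | ~p2)) & (p2 & ~p1)), u
3. ~(((~p3 -> ~p1) -> (p3 | ~p2)) & (p2 & ~p1)), u
4. ~(p2 & ~p1), u
5. p1, u
Accessibility: uRu
The negation has an open branch (countermodel exists).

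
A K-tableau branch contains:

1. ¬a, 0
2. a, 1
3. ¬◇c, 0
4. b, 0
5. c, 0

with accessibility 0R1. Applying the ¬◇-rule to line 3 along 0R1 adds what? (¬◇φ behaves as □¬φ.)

¬◇φ behaves as □¬φ: propagate the negated body to each accessible world.

¬c, 1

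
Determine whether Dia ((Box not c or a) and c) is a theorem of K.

Tableau for the negation not Dia ((Box not c or a) and c):
1. not Dia ((Box not c or a) and c), w0
The negation has an open branch (countermodel exists).

Invalid (countermodel exists)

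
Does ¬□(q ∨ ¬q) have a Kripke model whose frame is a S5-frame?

1. ¬□(q ∨ ¬q), w0
2. ¬(q ∨ ¬q), w1
3. ¬q, w1
4. q, w1
Accessibility: w0Rw0, w0Rw1, w1Rw0, w1Rw1
Branch closes: q and ¬q both at w1.
Every branch closes; the branch above is one of them.

Unsatisfiable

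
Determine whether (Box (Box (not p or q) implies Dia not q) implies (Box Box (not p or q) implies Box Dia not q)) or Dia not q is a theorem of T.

Valid

Tableau for the negation not ((Box (Box (not p or q) implies Dia not q) implies (Box Box (not p or q) implies Box Dia not q)) or Dia not q):
1. not ((Box (Box (not p or q) implies Dia not q) implies (Box Box (not p or q) implies Box Dia not q)) or Dia not q), 0
2. not (Box (Box (not p or q) implies Dia not q) implies (Box Box (not p or q) implies Box Dia not q)), 0
3. not Dia not q, 0
4. Box (Box (not p or q) implies Dia not q), 0
5. not (Box Box (not p or q) implies Box Dia not q), 0
6. Box Box (not p or q), 0
7. not Box Dia not q, 0
8. q, 0
9. Box (not p or q) implies Dia not q, 0
10. Box (not p or q), 0
11. not p or q, 0
12. not Box (not p or q), 0
13. not Dia not q, 1
14. q, 1
15. Box (not p or q) implies Dia not q, 1
16. Box (not p or q), 1
17. not p or q, 1
18. Dia not q, 1
19. not (not p or q), 2
20. p, 2
21. not q, 2
22. q, 2
Accessibility: 0R0, 0R1, 0R2, 1R1, 2R2
Branch closes: q and not q both at 2.
All branches of the negation close; one closing branch shown above.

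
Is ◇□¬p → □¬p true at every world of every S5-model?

Tableau for the negation ¬(◇□¬p → □¬p):
1. ¬(◇□¬p → □¬p), w0
2. ◇□¬p, w0
3. ¬□¬p, w0
4. □¬p, w1
5. ¬p, w0
6. ¬p, w1
7. p, w2
8. ¬p, w2
Accessibility: w0Rw0, w0Rw1, w0Rw2, w1Rw0, w1Rw1, w1Rw2, w2Rw0, w2Rw1, w2Rw2
Branch closes: p and ¬p both at w2.
All branches of the negation close; one closing branch shown above.

Valid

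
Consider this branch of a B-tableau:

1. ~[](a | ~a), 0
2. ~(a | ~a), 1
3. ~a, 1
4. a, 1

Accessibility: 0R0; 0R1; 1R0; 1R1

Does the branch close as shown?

Both a and ~a appear at 1.

Yes, closed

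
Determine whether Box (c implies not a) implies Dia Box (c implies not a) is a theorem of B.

Valid in B

Tableau for the negation not (Box (c implies not a) implies Dia Box (c implies not a)):
1. not (Box (c implies not a) implies Dia Box (c implies not a)), u
2. Box (c implies not a), u   [neg-implies-rule on 1]
3. not Dia Box (c implies not a), u   [neg-implies-rule on 1]
4. c implies not a, u   [Box-rule on 2 via uRu]
5. not Box (c implies not a), u   [neg-Dia-rule on 3 via uRu]
6. not a, u   [implies-rule on 4 (branches; this branch)]
7. not (c implies not a), v   [neg-Box-rule on 5: fresh world v, uRv]
8. c, v   [neg-implies-rule on 7]
9. a, v   [neg-implies-rule on 7]
10. c implies not a, v   [Box-rule on 2 via uRv]
11. not Box (c implies not a), v   [neg-Dia-rule on 3 via uRv]
12. not a, v   [implies-rule on 10 (branches; this branch)]
Accessibility: uRu, uRv, vRu, vRv
Branch closes: a and not a both at v.
All branches of the negation close; one closing branch shown above.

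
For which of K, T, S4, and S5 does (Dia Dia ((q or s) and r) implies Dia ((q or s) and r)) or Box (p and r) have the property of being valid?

S4-tableau for the negation not ((Dia Dia ((q or s) and r) implies Dia ((q or s) and r)) or Box (p and r)):
1. not ((Dia Dia ((q or s) and r) implies Dia ((q or s) and r)) or Box (p and r)), w0
2. not (Dia Dia ((q or s) and r) implies Dia ((q or s) and r)), w0
3. not Box (p and r), w0
4. Dia Dia ((q or s) and r), w0
5. not Dia ((q or s) and r), w0
6. not ((q or s) and r), w0
7. not (q or s), w0
8. not q, w0
9. not s, w0
10. not (p and r), w1
11. not ((q or s) and r), w1
12. not r, w1
13. not (q or s), w1
14. not q, w1
15. not s, w1
16. Dia ((q or s) and r), w2
17. not ((q or s) and r), w2
18. not (q or s), w2
19. not q, w2
20. not s, w2
21. (q or s) and r, w3
22. q or s, w3
23. r, w3
24. not ((q or s) and r), w3
25. s, w3
26. not (q or s), w3
27. not q, w3
28. not s, w3
Accessibility: w0Rw0, w0Rw1, w0Rw2, w0Rw3, w1Rw1, w2Rw2, w2Rw3, w3Rw3
Branch closes: s and not s both at w3.
Every branch closes (one shown): valid in S4, hence also in S5 (every theorem of S4 is a theorem of S5).
T-tableau for the negation not ((Dia Dia ((q or s) and r) implies Dia ((q or s) and r)) or Box (p and r)):
1. not ((Dia Dia ((q or s) and r) implies Dia ((q or s) and r)) or Box (p and r)), w0
2. not (Dia Dia ((q or s) and r) implies Dia ((q or s) and r)), w0
3. not Box (p and r), w0
4. Dia Dia ((q or s) and r), w0
5. not Dia ((q or s) and r), w0
6. not ((q or s) and r), w0
7. not r, w0
8. not (p and r), w1
9. not ((q or s) and r), w1
10. not r, w1
11. Dia ((q or s) and r), w2
12. not ((q or s) and r), w2
13. not r, w2
14. (q or s) and r, w3
15. q or s, w3
16. r, w3
17. s, w3
Accessibility: w0Rw0, w0Rw1, w0Rw2, w1Rw1, w2Rw2, w2Rw3, w3Rw3
Complete open branch: countermodel on a T-frame, so not valid in T, nor in K (the same frame is also a K-frame).

S4, S5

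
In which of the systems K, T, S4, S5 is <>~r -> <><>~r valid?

T, S4, S5

T-tableau for the negation ~(<>~r -> <><>~r):
1. ~(<>~r -> <><>~r), u
2. <>~r, u
3. ~<><>~r, u
4. ~<>~r, u
5. r, u
6. ~r, v
7. ~<>~r, v
8. r, v
Accessibility: uRu, uRv, vRv
Branch closes: r and ~r both at v.
Every branch closes (one shown): valid in T, hence also in S4, S5 (every theorem of T is a theorem of S4 and S5).
K-tableau for the negation ~(<>~r -> <><>~r):
1. ~(<>~r -> <><>~r), u
2. <>~r, u
3. ~<><>~r, u
4. ~r, v
5. ~<>~r, v
Accessibility: uRv
Complete open branch: countermodel on a K-frame, so not valid in K.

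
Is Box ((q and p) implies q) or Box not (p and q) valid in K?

Valid

Tableau for the negation not (Box ((q and p) implies q) or Box not (p and q)):
1. not (Box ((q and p) implies q) or Box not (p and q)), w0
2. not Box ((q and p) implies q), w0   [neg-or-rule on 1]
3. not Box not (p and q), w0   [neg-or-rule on 1]
4. not ((q and p) implies q), w1   [neg-Box-rule on 2: fresh world w1, w0Rw1]
5. q and p, w1   [neg-implies-rule on 4]
6. not q, w1   [neg-implies-rule on 4]
7. q, w1   [and-rule on 5]
8. p, w1   [and-rule on 5]
Accessibility: w0Rw1
Branch closes: q and not q both at w1.
Every branch of the negation's tableau closes; the branch above is one of them.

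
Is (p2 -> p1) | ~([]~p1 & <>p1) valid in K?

Tableau for the negation ~((p2 -> p1) | ~([]~p1 & <>p1)):
1. ~((p2 -> p1) | ~([]~p1 & <>p1)), w0
2. ~(p2 -> p1), w0   [~|-rule on 1]
3. []~p1 & <>p1, w0   [~|-rule on 1]
4. p2, w0   [~->-rule on 2]
5. ~p1, w0   [~->-rule on 2]
6. []~p1, w0   [&-rule on 3]
7. <>p1, w0   [&-rule on 3]
8. p1, w1   [<>-rule on 7: fresh world w1, w0Rw1]
9. ~p1, w1   [[]-rule on 6 via w0Rw1]
Accessibility: w0Rw1
Branch closes: p1 and ~p1 both at w1.
Every branch of the negation's tableau closes; the branch above is one of them.

Valid in K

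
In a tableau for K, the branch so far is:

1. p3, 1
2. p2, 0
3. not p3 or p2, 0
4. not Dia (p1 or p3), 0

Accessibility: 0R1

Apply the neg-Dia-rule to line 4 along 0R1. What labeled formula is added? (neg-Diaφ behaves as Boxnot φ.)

neg-Diaφ behaves as Boxnot φ: propagate the negated body to each accessible world.

not (p1 or p3), 1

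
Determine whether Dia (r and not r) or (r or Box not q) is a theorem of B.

Tableau for the negation not (Dia (r and not r) or (r or Box not q)):
1. not (Dia (r and not r) or (r or Box not q)), 0
2. not Dia (r and not r), 0
3. not (r or Box not q), 0
4. not r, 0
5. not Box not q, 0
6. not (r and not r), 0
7. q, 1
8. not (r and not r), 1
9. r, 1
Accessibility: 0R0, 0R1, 1R0, 1R1
The negation has an open branch (countermodel exists).

No, not valid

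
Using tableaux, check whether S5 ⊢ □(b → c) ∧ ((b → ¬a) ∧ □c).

Invalid (countermodel exists)

Tableau for the negation ¬(□(b → c) ∧ ((b → ¬a) ∧ □c)):
1. ¬(□(b → c) ∧ ((b → ¬a) ∧ □c)), u
2. ¬((b → ¬a) ∧ □c), u   [¬∧-rule on 1 (branches; this branch)]
3. ¬□c, u   [¬∧-rule on 2 (branches; this branch)]
4. ¬c, v   [¬□-rule on 3: fresh world v, uRv]
Accessibility: uRu, uRv, vRu, vRv
The negation has an open branch (countermodel exists).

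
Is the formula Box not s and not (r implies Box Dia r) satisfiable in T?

Satisfiable (open branch found)

1. Box not s and not (r implies Box Dia r), w0
2. Box not s, w0
3. not (r implies Box Dia r), w0
4. r, w0
5. not Box Dia r, w0
6. not s, w0
7. not Dia r, w1
8. not s, w1
9. not r, w1
Accessibility: w0Rw0, w0Rw1, w1Rw1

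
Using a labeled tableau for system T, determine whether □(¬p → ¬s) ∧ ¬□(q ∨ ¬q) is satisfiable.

Unsatisfiable

1. □(¬p → ¬s) ∧ ¬□(q ∨ ¬q), w0
2. □(¬p → ¬s), w0
3. ¬□(q ∨ ¬q), w0
4. ¬p → ¬s, w0
5. ¬s, w0
6. ¬(q ∨ ¬q), w1
7. ¬q, w1
8. q, w1
Accessibility: w0Rw0, w0Rw1, w1Rw1
Branch closes: q and ¬q both at w1.
Every branch closes; the branch above is one of them.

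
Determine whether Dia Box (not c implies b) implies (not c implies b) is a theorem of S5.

Valid in S5

Tableau for the negation not (Dia Box (not c implies b) implies (not c implies b)):
1. not (Dia Box (not c implies b) implies (not c implies b)), w0
2. Dia Box (not c implies b), w0   [neg-implies-rule on 1]
3. not (not c implies b), w0   [neg-implies-rule on 1]
4. not c, w0   [neg-implies-rule on 3]
5. not b, w0   [neg-implies-rule on 3]
6. Box (not c implies b), w1   [Dia-rule on 2: fresh world w1, w0Rw1]
7. not c implies b, w0   [Box-rule on 6 via w1Rw0]
8. not c implies b, w1   [Box-rule on 6 via w1Rw1]
9. b, w0   [implies-rule on 7 (branches; this branch)]
Accessibility: w0Rw0, w0Rw1, w1Rw0, w1Rw1
Branch closes: b and not b both at w0.
All branches of the negation close; one closing branch shown above.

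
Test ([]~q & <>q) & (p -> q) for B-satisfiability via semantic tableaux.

1. ([]~q & <>q) & (p -> q), u
2. []~q & <>q, u
3. p -> q, u
4. []~q, u
5. <>q, u
6. ~q, u
7. ~p, u
8. q, v
9. ~q, v
Accessibility: uRu, uRv, vRu, vRv
Branch closes: q and ~q both at v.
All branches of the tableau close; one closing branch shown above.

Unsatisfiable (every branch closes)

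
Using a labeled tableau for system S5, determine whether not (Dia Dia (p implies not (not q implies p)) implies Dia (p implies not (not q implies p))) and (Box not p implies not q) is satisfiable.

Unsatisfiable (every branch closes)

1. not (Dia Dia (p implies not (not q implies p)) implies Dia (p implies not (not q implies p))) and (Box not p implies not q), w0
2. not (Dia Dia (p implies not (not q implies p)) implies Dia (p implies not (not q implies p))), w0   [and-rule on 1]
3. Box not p implies not q, w0   [and-rule on 1]
4. Dia Dia (p implies not (not q implies p)), w0   [neg-implies-rule on 2]
5. not Dia (p implies not (not q implies p)), w0   [neg-implies-rule on 2]
6. not (p implies not (not q implies p)), w0   [neg-Dia-rule on 5 via w0Rw0]
7. p, w0   [neg-implies-rule on 6]
8. not q implies p, w0   [neg-implies-rule on 6]
9. not Box not p, w0   [implies-rule on 3 (branches; this branch)]
10. Dia (p implies not (not q implies p)), w1   [Dia-rule on 4: fresh world w1, w0Rw1]
11. not (p implies not (not q implies p)), w1   [neg-Dia-rule on 5 via w0Rw1]
12. p, w1   [neg-implies-rule on 11]
13. not q implies p, w1   [neg-implies-rule on 11]
14. p, w2   [neg-Box-rule on 9: fresh world w2, w0Rw2]
15. not (p implies not (not q implies p)), w2   [neg-Dia-rule on 5 via w0Rw2]
16. not q implies p, w2   [neg-implies-rule on 15]
17. p implies not (not q implies p), w3   [Dia-rule on 10: fresh world w3, w1Rw3]
18. not (p implies not (not q implies p)), w3   [neg-Dia-rule on 5 via w0Rw3]
19. p, w3   [neg-implies-rule on 18]
20. not q implies p, w3   [neg-implies-rule on 18]
21. not (not q implies p), w3   [implies-rule on 17 (branches; this branch)]
22. not q, w3   [neg-implies-rule on 21]
23. not p, w3   [neg-implies-rule on 21]
Accessibility: w0Rw0, w0Rw1, w0Rw2, w0Rw3, w1Rw0, w1Rw1, w1Rw2, w1Rw3, w2Rw0, w2Rw1, w2Rw2, w2Rw3, w3Rw0, w3Rw1, w3Rw2, w3Rw3
Branch closes: p and not p both at w3.
Every branch closes; the branch above is one of them.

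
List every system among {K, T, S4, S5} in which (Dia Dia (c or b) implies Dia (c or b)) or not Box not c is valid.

T-tableau for the negation not ((Dia Dia (c or b) implies Dia (c or b)) or not Box not c):
1. not ((Dia Dia (c or b) implies Dia (c or b)) or not Box not c), 0
2. not (Dia Dia (c or b) implies Dia (c or b)), 0
3. Box not c, 0
4. Dia Dia (c or b), 0
5. not Dia (c or b), 0
6. not c, 0
7. not (c or b), 0
8. not b, 0
9. Dia (c or b), 1
10. not c, 1
11. not (c or b), 1
12. not b, 1
13. c or b, 2
14. b, 2
Accessibility: 0R0, 0R1, 1R1, 1R2, 2R2
Complete open branch: countermodel on a T-frame, so not valid in T, nor in K (the same frame is also a K-frame).
S4-tableau for the negation not ((Dia Dia (c or b) implies Dia (c or b)) or not Box not c):
1. not ((Dia Dia (c or b) implies Dia (c or b)) or not Box not c), 0
2. not (Dia Dia (c or b) implies Dia (c or b)), 0
3. Box not c, 0
4. Dia Dia (c or b), 0
5. not Dia (c or b), 0
6. not c, 0
7. not (c or b), 0
8. not b, 0
9. Dia (c or b), 1
10. not c, 1
11. not (c or b), 1
12. not b, 1
13. c or b, 2
14. not c, 2
15. not (c or b), 2
16. not b, 2
17. b, 2
Accessibility: 0R0, 0R1, 0R2, 1R1, 1R2, 2R2
Branch closes: b and not b both at 2.
Every branch closes (one shown): valid in S4, hence also in S5 (every theorem of S4 is a theorem of S5).

S4, S5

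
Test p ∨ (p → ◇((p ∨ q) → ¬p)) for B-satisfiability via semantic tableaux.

Satisfiable (open branch found)

1. p ∨ (p → ◇((p ∨ q) → ¬p)), u
2. p → ◇((p ∨ q) → ¬p), u   [∨-rule on 1 (branches; this branch)]
3. ◇((p ∨ q) → ¬p), u   [→-rule on 2 (branches; this branch)]
4. (p ∨ q) → ¬p, v   [◇-rule on 3: fresh world v, uRv]
5. ¬p, v   [→-rule on 4 (branches; this branch)]
Accessibility: uRu, uRv, vRu, vRv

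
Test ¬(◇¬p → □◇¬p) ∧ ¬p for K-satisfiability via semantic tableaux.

Yes, satisfiable

1. ¬(◇¬p → □◇¬p) ∧ ¬p, 0
2. ¬(◇¬p → □◇¬p), 0   [∧-rule on 1]
3. ¬p, 0   [∧-rule on 1]
4. ◇¬p, 0   [¬→-rule on 2]
5. ¬□◇¬p, 0   [¬→-rule on 2]
6. ¬p, 1   [◇-rule on 4: fresh world 1, 0R1]
7. ¬◇¬p, 2   [¬□-rule on 5: fresh world 2, 0R2]
Accessibility: 0R1, 0R2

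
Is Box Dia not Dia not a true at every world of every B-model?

Tableau for the negation not Box Dia not Dia not a:
1. not Box Dia not Dia not a, w0
2. not Dia not Dia not a, w1
3. Dia not a, w0
4. Dia not a, w1
5. not a, w2
6. not a, w3
7. Dia not a, w3
8. not a, w4
Accessibility: w0Rw0, w0Rw1, w0Rw2, w1Rw0, w1Rw1, w1Rw3, w2Rw0, w2Rw2, w3Rw1, w3Rw3, w3Rw4, w4Rw3, w4Rw4
The negation has an open branch (countermodel exists).

Not valid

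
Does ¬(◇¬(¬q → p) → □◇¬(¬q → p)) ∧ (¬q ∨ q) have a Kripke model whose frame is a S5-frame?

No, unsatisfiable

1. ¬(◇¬(¬q → p) → □◇¬(¬q → p)) ∧ (¬q ∨ q), w0
2. ¬(◇¬(¬q → p) → □◇¬(¬q → p)), w0   [∧-rule on 1]
3. ¬q ∨ q, w0   [∧-rule on 1]
4. ◇¬(¬q → p), w0   [¬→-rule on 2]
5. ¬□◇¬(¬q → p), w0   [¬→-rule on 2]
6. q, w0   [∨-rule on 3 (branches; this branch)]
7. ¬(¬q → p), w1   [◇-rule on 4: fresh world w1, w0Rw1]
8. ¬q, w1   [¬→-rule on 7]
9. ¬p, w1   [¬→-rule on 7]
10. ¬◇¬(¬q → p), w2   [¬□-rule on 5: fresh world w2, w0Rw2]
11. ¬q → p, w0   [¬◇-rule on 10 via w2Rw0]
12. ¬q → p, w1   [¬◇-rule on 10 via w2Rw1]
13. ¬q → p, w2   [¬◇-rule on 10 via w2Rw2]
14. p, w0   [→-rule on 11 (branches; this branch)]
15. p, w1   [→-rule on 12 (branches; this branch)]
Accessibility: w0Rw0, w0Rw1, w0Rw2, w1Rw0, w1Rw1, w1Rw2, w2Rw0, w2Rw1, w2Rw2
Branch closes: p and ¬p both at w1.
Every branch closes; the branch above is one of them.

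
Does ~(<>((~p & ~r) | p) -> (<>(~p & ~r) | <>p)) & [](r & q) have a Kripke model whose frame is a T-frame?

1. ~(<>((~p & ~r) | p) -> (<>(~p & ~r) | <>p)) & [](r & q), w0
2. ~(<>((~p & ~r) | p) -> (<>(~p & ~r) | <>p)), w0
3. [](r & q), w0
4. <>((~p & ~r) | p), w0
5. ~(<>(~p & ~r) | <>p), w0
6. ~<>(~p & ~r), w0
7. ~<>p, w0
8. r & q, w0
9. r, w0
10. q, w0
11. ~(~p & ~r), w0
12. ~p, w0
13. (~p & ~r) | p, w1
14. r & q, w1
15. r, w1
16. q, w1
17. ~(~p & ~r), w1
18. ~p, w1
19. ~p & ~r, w1
20. ~r, w1
Accessibility: w0Rw0, w0Rw1, w1Rw1
Branch closes: r and ~r both at w1.
Every branch closes; the branch above is one of them.

Unsatisfiable (every branch closes)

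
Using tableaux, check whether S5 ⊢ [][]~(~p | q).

Not valid

Tableau for the negation ~[][]~(~p | q):
1. ~[][]~(~p | q), 0
2. ~[]~(~p | q), 1
3. ~p | q, 2
4. q, 2
Accessibility: 0R0, 0R1, 0R2, 1R0, 1R1, 1R2, 2R0, 2R1, 2R2
The negation has an open branch (countermodel exists).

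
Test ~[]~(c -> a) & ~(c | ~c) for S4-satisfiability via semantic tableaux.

No, unsatisfiable

1. ~[]~(c -> a) & ~(c | ~c), w0
2. ~[]~(c -> a), w0
3. ~(c | ~c), w0
4. ~c, w0
5. c, w0
Accessibility: w0Rw0
Branch closes: c and ~c both at w0.
All branches of the tableau close; one closing branch shown above.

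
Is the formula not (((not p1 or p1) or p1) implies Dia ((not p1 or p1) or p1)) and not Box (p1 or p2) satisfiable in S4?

1. not (((not p1 or p1) or p1) implies Dia ((not p1 or p1) or p1)) and not Box (p1 or p2), w0
2. not (((not p1 or p1) or p1) implies Dia ((not p1 or p1) or p1)), w0
3. not Box (p1 or p2), w0
4. (not p1 or p1) or p1, w0
5. not Dia ((not p1 or p1) or p1), w0
6. not ((not p1 or p1) or p1), w0
7. not (not p1 or p1), w0
8. not p1, w0
9. p1, w0
Accessibility: w0Rw0
Branch closes: p1 and not p1 both at w0.
All branches of the tableau close; one closing branch shown above.

Unsatisfiable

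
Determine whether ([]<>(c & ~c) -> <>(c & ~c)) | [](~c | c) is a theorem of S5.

Yes, valid

Tableau for the negation ~(([]<>(c & ~c) -> <>(c & ~c)) | [](~c | c)):
1. ~(([]<>(c & ~c) -> <>(c & ~c)) | [](~c | c)), u
2. ~([]<>(c & ~c) -> <>(c & ~c)), u   [~|-rule on 1]
3. ~[](~c | c), u   [~|-rule on 1]
4. []<>(c & ~c), u   [~->-rule on 2]
5. ~<>(c & ~c), u   [~->-rule on 2]
6. <>(c & ~c), u   [[]-rule on 4 via uRu]
7. ~(c & ~c), u   [~<>-rule on 5 via uRu]
8. c, u   [~&-rule on 7 (branches; this branch)]
9. ~(~c | c), v   [~[]-rule on 3: fresh world v, uRv]
10. c, v   [~|-rule on 9]
11. ~c, v   [~|-rule on 9]
Accessibility: uRu, uRv, vRu, vRv
Branch closes: c and ~c both at v.
All branches of the negation close; one closing branch shown above.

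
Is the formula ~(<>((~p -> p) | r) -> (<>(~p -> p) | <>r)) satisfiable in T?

1. ~(<>((~p -> p) | r) -> (<>(~p -> p) | <>r)), u
2. <>((~p -> p) | r), u
3. ~(<>(~p -> p) | <>r), u
4. ~<>(~p -> p), u
5. ~<>r, u
6. ~(~p -> p), u
7. ~p, u
8. ~r, u
9. (~p -> p) | r, v
10. ~(~p -> p), v
11. ~p, v
12. ~r, v
13. ~p -> p, v
14. p, v
Accessibility: uRu, uRv, vRv
Branch closes: p and ~p both at v.
Every branch closes; the branch above is one of them.

No, unsatisfiable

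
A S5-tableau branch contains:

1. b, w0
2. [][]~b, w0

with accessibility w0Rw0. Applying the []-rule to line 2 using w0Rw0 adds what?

[]~b, w0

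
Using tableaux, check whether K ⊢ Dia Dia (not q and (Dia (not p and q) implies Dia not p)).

Not valid

Tableau for the negation not Dia Dia (not q and (Dia (not p and q) implies Dia not p)):
1. not Dia Dia (not q and (Dia (not p and q) implies Dia not p)), w0
The negation has an open branch (countermodel exists).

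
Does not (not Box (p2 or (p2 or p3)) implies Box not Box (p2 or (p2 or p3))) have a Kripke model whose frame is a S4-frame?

Satisfiable (open branch found)

1. not (not Box (p2 or (p2 or p3)) implies Box not Box (p2 or (p2 or p3))), w0
2. not Box (p2 or (p2 or p3)), w0   [neg-implies-rule on 1]
3. not Box not Box (p2 or (p2 or p3)), w0   [neg-implies-rule on 1]
4. not (p2 or (p2 or p3)), w1   [neg-Box-rule on 2: fresh world w1, w0Rw1]
5. not p2, w1   [neg-or-rule on 4]
6. not (p2 or p3), w1   [neg-or-rule on 4]
7. not p3, w1   [neg-or-rule on 6]
8. Box (p2 or (p2 or p3)), w2   [neg-Box-rule on 3: fresh world w2, w0Rw2]
9. p2 or (p2 or p3), w2   [Box-rule on 8 via w2Rw2]
10. p2 or p3, w2   [or-rule on 9 (branches; this branch)]
11. p3, w2   [or-rule on 10 (branches; this branch)]
Accessibility: w0Rw0, w0Rw1, w0Rw2, w1Rw1, w2Rw2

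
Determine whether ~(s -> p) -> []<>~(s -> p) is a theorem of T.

Tableau for the negation ~(~(s -> p) -> []<>~(s -> p)):
1. ~(~(s -> p) -> []<>~(s -> p)), 0
2. ~(s -> p), 0
3. ~[]<>~(s -> p), 0
4. s, 0
5. ~p, 0
6. ~<>~(s -> p), 1
7. s -> p, 1
8. p, 1
Accessibility: 0R0, 0R1, 1R1
The negation has an open branch (countermodel exists).

No, not valid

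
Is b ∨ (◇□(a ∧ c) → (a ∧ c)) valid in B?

Tableau for the negation ¬(b ∨ (◇□(a ∧ c) → (a ∧ c))):
1. ¬(b ∨ (◇□(a ∧ c) → (a ∧ c))), w0
2. ¬b, w0
3. ¬(◇□(a ∧ c) → (a ∧ c)), w0
4. ◇□(a ∧ c), w0
5. ¬(a ∧ c), w0
6. ¬c, w0
7. □(a ∧ c), w1
8. a ∧ c, w0
9. a, w0
10. c, w0
Accessibility: w0Rw0, w0Rw1, w1Rw0, w1Rw1
Branch closes: c and ¬c both at w0.
All branches of the negation close; one closing branch shown above.

Valid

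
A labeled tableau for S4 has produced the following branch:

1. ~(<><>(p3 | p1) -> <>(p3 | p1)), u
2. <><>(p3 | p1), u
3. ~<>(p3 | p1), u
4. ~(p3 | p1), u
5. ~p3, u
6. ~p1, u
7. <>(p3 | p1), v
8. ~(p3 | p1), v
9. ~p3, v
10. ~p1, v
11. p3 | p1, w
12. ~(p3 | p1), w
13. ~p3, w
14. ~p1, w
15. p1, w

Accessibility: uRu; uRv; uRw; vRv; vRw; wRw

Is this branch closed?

Yes, closed

Both p1 and ~p1 appear at w.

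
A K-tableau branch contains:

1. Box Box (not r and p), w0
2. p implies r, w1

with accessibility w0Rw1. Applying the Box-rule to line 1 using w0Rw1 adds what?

Box (not r and p), w1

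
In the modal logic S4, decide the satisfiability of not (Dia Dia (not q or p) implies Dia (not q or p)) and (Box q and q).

1. not (Dia Dia (not q or p) implies Dia (not q or p)) and (Box q and q), u
2. not (Dia Dia (not q or p) implies Dia (not q or p)), u
3. Box q and q, u
4. Dia Dia (not q or p), u
5. not Dia (not q or p), u
6. Box q, u
7. q, u
8. not (not q or p), u
9. not p, u
10. Dia (not q or p), v
11. not (not q or p), v
12. q, v
13. not p, v
14. not q or p, w
15. not (not q or p), w
16. q, w
17. not p, w
18. p, w
Accessibility: uRu, uRv, uRw, vRv, vRw, wRw
Branch closes: p and not p both at w.
(One branch shown.) All branches close.

Unsatisfiable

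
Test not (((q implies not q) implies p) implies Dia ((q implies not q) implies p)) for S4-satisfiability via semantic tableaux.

No, unsatisfiable

1. not (((q implies not q) implies p) implies Dia ((q implies not q) implies p)), 0
2. (q implies not q) implies p, 0
3. not Dia ((q implies not q) implies p), 0
4. not ((q implies not q) implies p), 0
5. q implies not q, 0
6. not p, 0
7. not (q implies not q), 0
8. q, 0
9. not q, 0
Accessibility: 0R0
Branch closes: q and not q both at 0.
(One branch shown.) All branches close.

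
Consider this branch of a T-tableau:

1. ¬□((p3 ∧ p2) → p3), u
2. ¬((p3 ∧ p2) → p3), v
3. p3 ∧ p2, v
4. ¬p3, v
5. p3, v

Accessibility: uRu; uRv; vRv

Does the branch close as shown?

Yes, closed

Both p3 and ¬p3 appear at v.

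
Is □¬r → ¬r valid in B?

Valid in B

Tableau for the negation ¬(□¬r → ¬r):
1. ¬(□¬r → ¬r), w0
2. □¬r, w0
3. r, w0
4. ¬r, w0
Accessibility: w0Rw0
Branch closes: r and ¬r both at w0.
All branches of the negation close; one closing branch shown above.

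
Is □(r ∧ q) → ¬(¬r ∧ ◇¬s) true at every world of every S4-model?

Tableau for the negation ¬(□(r ∧ q) → ¬(¬r ∧ ◇¬s)):
1. ¬(□(r ∧ q) → ¬(¬r ∧ ◇¬s)), w0
2. □(r ∧ q), w0
3. ¬r ∧ ◇¬s, w0
4. ¬r, w0
5. ◇¬s, w0
6. r ∧ q, w0
7. r, w0
8. q, w0
Accessibility: w0Rw0
Branch closes: r and ¬r both at w0.
Every branch of the negation's tableau closes; the branch above is one of them.

Yes, valid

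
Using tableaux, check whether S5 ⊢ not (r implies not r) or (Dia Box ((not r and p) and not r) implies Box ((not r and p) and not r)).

Yes, valid

Tableau for the negation not (not (r implies not r) or (Dia Box ((not r and p) and not r) implies Box ((not r and p) and not r))):
1. not (not (r implies not r) or (Dia Box ((not r and p) and not r) implies Box ((not r and p) and not r))), w0
2. r implies not r, w0
3. not (Dia Box ((not r and p) and not r) implies Box ((not r and p) and not r)), w0
4. Dia Box ((not r and p) and not r), w0
5. not Box ((not r and p) and not r), w0
6. not r, w0
7. Box ((not r and p) and not r), w1
8. (not r and p) and not r, w0
9. not r and p, w0
10. p, w0
11. (not r and p) and not r, w1
12. not r and p, w1
13. not r, w1
14. p, w1
15. not ((not r and p) and not r), w2
16. (not r and p) and not r, w2
17. not r and p, w2
18. not r, w2
19. p, w2
20. not (not r and p), w2
21. not p, w2
Accessibility: w0Rw0, w0Rw1, w0Rw2, w1Rw0, w1Rw1, w1Rw2, w2Rw0, w2Rw1, w2Rw2
Branch closes: p and not p both at w2.
All branches of the negation close; one closing branch shown above.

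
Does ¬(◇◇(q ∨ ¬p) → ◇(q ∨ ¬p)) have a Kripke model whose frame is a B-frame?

1. ¬(◇◇(q ∨ ¬p) → ◇(q ∨ ¬p)), w0
2. ◇◇(q ∨ ¬p), w0
3. ¬◇(q ∨ ¬p), w0
4. ¬(q ∨ ¬p), w0
5. ¬q, w0
6. p, w0
7. ◇(q ∨ ¬p), w1
8. ¬(q ∨ ¬p), w1
9. ¬q, w1
10. p, w1
11. q ∨ ¬p, w2
12. ¬p, w2
Accessibility: w0Rw0, w0Rw1, w1Rw0, w1Rw1, w1Rw2, w2Rw1, w2Rw2

Satisfiable (open branch found)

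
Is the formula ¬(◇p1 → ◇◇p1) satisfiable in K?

1. ¬(◇p1 → ◇◇p1), w0
2. ◇p1, w0
3. ¬◇◇p1, w0
4. p1, w1
5. ¬◇p1, w1
Accessibility: w0Rw1

Yes, satisfiable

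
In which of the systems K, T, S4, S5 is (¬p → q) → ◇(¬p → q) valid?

T-tableau for the negation ¬((¬p → q) → ◇(¬p → q)):
1. ¬((¬p → q) → ◇(¬p → q)), u
2. ¬p → q, u
3. ¬◇(¬p → q), u
4. ¬(¬p → q), u
5. ¬p, u
6. ¬q, u
7. q, u
Accessibility: uRu
Branch closes: q and ¬q both at u.
Every branch closes (one shown): valid in T, hence also in S4, S5 (every theorem of T is a theorem of S4 and S5).
K-tableau for the negation ¬((¬p → q) → ◇(¬p → q)):
1. ¬((¬p → q) → ◇(¬p → q)), u
2. ¬p → q, u
3. ¬◇(¬p → q), u
4. q, u
Complete open branch: countermodel on a K-frame, so not valid in K.

T, S4, S5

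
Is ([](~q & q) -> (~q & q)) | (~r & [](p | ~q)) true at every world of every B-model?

Valid in B

Tableau for the negation ~(([](~q & q) -> (~q & q)) | (~r & [](p | ~q))):
1. ~(([](~q & q) -> (~q & q)) | (~r & [](p | ~q))), 0
2. ~([](~q & q) -> (~q & q)), 0
3. ~(~r & [](p | ~q)), 0
4. [](~q & q), 0
5. ~(~q & q), 0
6. ~q & q, 0
7. ~q, 0
8. q, 0
Accessibility: 0R0
Branch closes: q and ~q both at 0.
All branches of the negation close; one closing branch shown above.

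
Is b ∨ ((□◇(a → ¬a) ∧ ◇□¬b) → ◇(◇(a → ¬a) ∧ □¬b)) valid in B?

Yes, valid

Tableau for the negation ¬(b ∨ ((□◇(a → ¬a) ∧ ◇□¬b) → ◇(◇(a → ¬a) ∧ □¬b))):
1. ¬(b ∨ ((□◇(a → ¬a) ∧ ◇□¬b) → ◇(◇(a → ¬a) ∧ □¬b))), w0
2. ¬b, w0   [¬∨-rule on 1]
3. ¬((□◇(a → ¬a) ∧ ◇□¬b) → ◇(◇(a → ¬a) ∧ □¬b)), w0   [¬∨-rule on 1]
4. □◇(a → ¬a) ∧ ◇□¬b, w0   [¬→-rule on 3]
5. ¬◇(◇(a → ¬a) ∧ □¬b), w0   [¬→-rule on 3]
6. □◇(a → ¬a), w0   [∧-rule on 4]
7. ◇□¬b, w0   [∧-rule on 4]
8. ¬(◇(a → ¬a) ∧ □¬b), w0   [¬◇-rule on 5 via w0Rw0]
9. ◇(a → ¬a), w0   [□-rule on 6 via w0Rw0]
10. ¬□¬b, w0   [¬∧-rule on 8 (branches; this branch)]
11. □¬b, w1   [◇-rule on 7: fresh world w1, w0Rw1]
12. ¬(◇(a → ¬a) ∧ □¬b), w1   [¬◇-rule on 5 via w0Rw1]
13. ◇(a → ¬a), w1   [□-rule on 6 via w0Rw1]
14. ¬b, w1   [□-rule on 11 via w1Rw1]
15. ¬□¬b, w1   [¬∧-rule on 12 (branches; this branch)]
16. a → ¬a, w2   [◇-rule on 9: fresh world w2, w0Rw2]
17. ¬(◇(a → ¬a) ∧ □¬b), w2   [¬◇-rule on 5 via w0Rw2]
18. ◇(a → ¬a), w2   [□-rule on 6 via w0Rw2]
19. ¬a, w2   [→-rule on 16 (branches; this branch)]
20. ¬□¬b, w2   [¬∧-rule on 17 (branches; this branch)]
21. b, w3   [¬□-rule on 10: fresh world w3, w0Rw3]
22. ¬(◇(a → ¬a) ∧ □¬b), w3   [¬◇-rule on 5 via w0Rw3]
23. ◇(a → ¬a), w3   [□-rule on 6 via w0Rw3]
24. ¬◇(a → ¬a), w3   [¬∧-rule on 22 (branches; this branch)]
25. ¬(a → ¬a), w0   [¬◇-rule on 24 via w3Rw0]
26. a, w0   [¬→-rule on 25]
27. ¬(a → ¬a), w3   [¬◇-rule on 24 via w3Rw3]
28. a, w3   [¬→-rule on 27]
29. a → ¬a, w4   [◇-rule on 13: fresh world w4, w1Rw4]
30. ¬b, w4   [□-rule on 11 via w1Rw4]
31. ¬a, w4   [→-rule on 29 (branches; this branch)]
32. b, w5   [¬□-rule on 15: fresh world w5, w1Rw5]
33. ¬b, w5   [□-rule on 11 via w1Rw5]
Accessibility: w0Rw0, w0Rw1, w0Rw2, w0Rw3, w1Rw0, w1Rw1, w1Rw4, w1Rw5, w2Rw0, w2Rw2, w3Rw0, w3Rw3, w4Rw1, w4Rw4, w5Rw1, w5Rw5
Branch closes: b and ¬b both at w5.
Every branch of the negation's tableau closes; the branch above is one of them.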